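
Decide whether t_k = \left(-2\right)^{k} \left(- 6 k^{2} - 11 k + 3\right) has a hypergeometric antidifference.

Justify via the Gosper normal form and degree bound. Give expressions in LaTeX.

Yes. s_k = \left(-2\right)^{k} \left(2 k^{2} + k - 3\right).

Step 1: r(k) = 2*(-6*k**2 - 23*k - 14)/(6*k**2 + 11*k - 3).
A = -2, B = 1, C = k**2 + 11*k/6 - 1/2.
Need (-2)·f(k+1) − (1)·f(k) = k**2 + 11*k/6 - 1/2.
From deg A=0, deg B=0, deg C=2: d=2.
Coefficient equations give f(k) = -(k - 1)*(2*k + 3)/6.
Then R = B(k−1)f/C = -(k - 1)*(2*k + 3)/(6*k**2 + 11*k - 3), so s_k = R(k)·t_k = (-2)**k*(2*k**2 + k - 3).
Check: Δs_k = (-2)**k*(-6*k**2 - 11*k + 3). ✓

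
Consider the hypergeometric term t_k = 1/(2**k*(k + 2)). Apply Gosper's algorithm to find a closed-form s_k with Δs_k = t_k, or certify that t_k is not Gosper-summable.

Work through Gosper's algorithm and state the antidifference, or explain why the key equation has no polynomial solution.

no hypergeometric antidifference exists

t_(k+1)/t_k = (k + 2)/(2*(k + 3)).
Take A(k)=k/2 + 1, B(k)=k + 3, C(k)=1.
Key eq: (k/2 + 1)·f(k+1) = (k + 2)·f(k) + (1).
d = -1 from the (1,1,0) case.
d = -1 < 0 ⇒ no nonzero polynomial f; not summable.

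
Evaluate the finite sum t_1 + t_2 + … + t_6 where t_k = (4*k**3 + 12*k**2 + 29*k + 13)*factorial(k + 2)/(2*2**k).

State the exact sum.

r(k) = (4*k**4 + 36*k**3 + 137*k**2 + 253*k + 174)/(2*(4*k**3 + 12*k**2 + 29*k + 13)) after simplifying.
Factor: A=k/2 + 3/2; B=1; C=k**3 + 3*k**2 + 29*k/4 + 13/4.
f must satisfy (k/2 + 3/2)·f(k+1) − (1)·f(k) = k**3 + 3*k**2 + 29*k/4 + 13/4.
deg f ≤ 2 (via 1,0,3).
Match coefficients ⇒ f(k) = (4*k**2 + 1)/2.
Get s_k = R·t_k = (4*k**2 + 1)*factorial(k + 2)/2**k with R(k) = B(k−1)f(k)/C(k) = 2*(4*k**2 + 1)/(4*k**3 + 12*k**2 + 29*k + 13).
Check: Δs_k = (4*k**3 + 12*k**2 + 29*k + 13)*factorial(k + 2)/(2*2**k). ✓
Σ_(k=1)^(6) t_k = s_(7) − s_(1) = 558495 − (15) = 558480.

Σ = 558480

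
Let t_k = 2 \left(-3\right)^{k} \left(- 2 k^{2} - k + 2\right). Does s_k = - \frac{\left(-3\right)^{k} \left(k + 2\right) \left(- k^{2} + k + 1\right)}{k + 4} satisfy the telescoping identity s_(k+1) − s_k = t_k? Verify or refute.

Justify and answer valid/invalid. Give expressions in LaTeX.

Invalid: residual \frac{\left(-3\right)^{k} \left(8 k^{3} + 38 k^{2} + 6 k - 34\right)}{k^{2} + 9 k + 20} ≠ 0.

s_(k+1) = 3*(-3)**k*(k + 3)*(k - (k + 1)**2 + 2)/(k + 5)
s_(k+1) − s_k = 2*(-3)**k*(-2*k**4 - 15*k**3 - 28*k**2 + k + 23)/(k**2 + 9*k + 20)
(s_(k+1) − s_k) − t_k = (-3)**k*(8*k**3 + 38*k**2 + 6*k - 34)/(k**2 + 9*k + 20)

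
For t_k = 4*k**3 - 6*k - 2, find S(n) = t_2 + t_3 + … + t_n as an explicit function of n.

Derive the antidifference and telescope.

Ratio r(k) = (3*k - 2*(k + 1)**3 + 4)/(-2*k**3 + 3*k + 1).
Normal form (A,B,C) = (1, 1, k**3 - 3*k/2 - 1/2).
f must satisfy (1)·f(k+1) − (1)·f(k) = k**3 - 3*k/2 - 1/2.
deg f ≤ 4 (via 0,0,3).
Solving with deg f ≤ 4: f(k) = k*(k + 1)*(k**2 - 3*k + 1)/4.
Certificate R = B(k−1)f/C = k*(k**2 - 3*k + 1)/(2*(2*k**2 - 2*k - 1)) gives s_k = k*(k**3 - 2*k**2 - 2*k + 1).
Δs = 4*k**3 - 6*k - 2, as required.
Evaluate: s_(n+1) = n**4 + 2*n**3 - 2*n**2 - 5*n - 2; subtract s_(2) = -6 ⇒ S(n) = n**4 + 2*n**3 - 2*n**2 - 5*n + 4.

S(n) = n**4 + 2*n**3 - 2*n**2 - 5*n + 4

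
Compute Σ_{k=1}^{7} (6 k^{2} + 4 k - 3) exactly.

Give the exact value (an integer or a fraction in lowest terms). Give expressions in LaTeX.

Σ = 931

Step 1: r(k) = (6*k**2 + 16*k + 7)/(6*k**2 + 4*k - 3).
Factor: A=1; B=1; C=k**2 + 2*k/3 - 1/2.
Set up (1)·f(k+1) − (1)·f(k) − (k**2 + 2*k/3 - 1/2) = 0.
d = 3 from the (0,0,2) case.
Coefficient equations give f(k) = k*(2*k**2 - k - 4)/6.
Get s_k = R·t_k = k*(2*k**2 - k - 4) with R(k) = B(k−1)f(k)/C(k) = k*(2*k**2 - k - 4)/(6*k**2 + 4*k - 3).
s_(k+1) − s_k = 6*k**2 + 4*k - 3 = t_k.
Evaluate s at k=8 and k=1: 928 and -3; difference 931.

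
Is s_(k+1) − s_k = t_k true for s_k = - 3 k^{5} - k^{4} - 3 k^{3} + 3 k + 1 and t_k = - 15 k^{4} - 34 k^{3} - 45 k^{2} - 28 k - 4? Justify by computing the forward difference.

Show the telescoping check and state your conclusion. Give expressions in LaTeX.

Valid — Δs_k = t_k.

s_(k+1) = 3*k - 3*(k + 1)**5 - (k + 1)**4 - 3*(k + 1)**3 + 4
s_(k+1) − s_k = -15*k**4 - 34*k**3 - 45*k**2 - 28*k - 4
(s_(k+1) − s_k) − t_k = 0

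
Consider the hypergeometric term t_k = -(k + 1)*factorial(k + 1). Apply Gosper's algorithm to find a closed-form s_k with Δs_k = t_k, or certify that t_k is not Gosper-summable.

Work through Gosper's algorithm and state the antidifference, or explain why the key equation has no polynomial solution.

s_k = -factorial(k + 1)

r(k) = (k + 2)**2/(k + 1) after simplifying.
Normal form (A,B,C) = (k + 2, 1, k + 1).
Key eq: (k + 2)·f(k+1) = (1)·f(k) + (k + 1).
deg f ≤ 0 (via 1,0,1).
Solve for f: f(k) = 1 (degree 0 ≤ 0).
Get s_k = R·t_k = -factorial(k + 1) with R(k) = B(k−1)f(k)/C(k) = 1/(k + 1).
s_(k+1) − s_k = -(k + 1)*factorial(k + 1) = t_k.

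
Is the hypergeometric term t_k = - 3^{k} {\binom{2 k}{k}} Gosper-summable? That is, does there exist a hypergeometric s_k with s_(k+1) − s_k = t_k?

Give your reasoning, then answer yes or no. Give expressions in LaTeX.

Ratio r(k) = 6*(2*k + 1)/(k + 1).
So A=12*k + 6 and B=k + 1, with C=1.
Set up (12*k + 6)·f(k+1) − (k)·f(k) − (1) = 0.
deg f ≤ -1 (via 1,1,0).
Bound -1 < 0, so the key equation has no polynomial solution.

No — t_k has no hypergeometric antidifference.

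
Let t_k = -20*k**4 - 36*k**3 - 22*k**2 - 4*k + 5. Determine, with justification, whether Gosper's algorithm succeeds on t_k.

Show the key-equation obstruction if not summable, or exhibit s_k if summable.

Ratio r(k) = (20*k**4 + 116*k**3 + 250*k**2 + 236*k + 77)/(20*k**4 + 36*k**3 + 22*k**2 + 4*k - 5).
Take A(k)=1, B(k)=1, C(k)=k**4 + 9*k**3/5 + 11*k**2/10 + k/5 - 1/4.
Solve (1)·f(k+1) − (1)·f(k) = k**4 + 9*k**3/5 + 11*k**2/10 + k/5 - 1/4.
d = 5 from the (0,0,4) case.
Coefficient equations give f(k) = k*(4*k**4 - k**3 - 4*k**2 - 4)/20.
Certificate R = B(k−1)f/C = k*(4*k**4 - k**3 - 4*k**2 - 4)/(20*k**4 + 36*k**3 + 22*k**2 + 4*k - 5) gives s_k = k*(-4*k**4 + k**3 + 4*k**2 + 4).
s_(k+1) − s_k = -20*k**4 - 36*k**3 - 22*k**2 - 4*k + 5 = t_k.

Yes. s_k = k*(-4*k**4 + k**3 + 4*k**2 + 4).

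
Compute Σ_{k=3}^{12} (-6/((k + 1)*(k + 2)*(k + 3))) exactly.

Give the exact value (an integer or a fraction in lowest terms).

Σ = -19/140

The ratio is (k + 1)/(k + 4).
Normal form (A,B,C) = (k + 1, k + 4, 1).
Set up (k + 1)·f(k+1) − (k + 3)·f(k) − (1) = 0.
Bound: deg f ≤ 2.
Match coefficients ⇒ f(k) = k*(k + 3)/4.
Then R = B(k−1)f/C = k*(k + 3)**2/4, so s_k = R(k)·t_k = 3*k*(-k - 3)/(2*(k + 1)*(k + 2)).
Δs = -6/(k**3 + 6*k**2 + 11*k + 6), as required.
Σ_(k=3)^(12) t_k = s_(13) − s_(3) = -52/35 − (-27/20) = -19/140.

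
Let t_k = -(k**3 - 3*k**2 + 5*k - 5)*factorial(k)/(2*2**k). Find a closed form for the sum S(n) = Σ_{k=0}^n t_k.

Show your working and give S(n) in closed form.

S(n) = 2**(-n - 1)*(2**(n + 2) - n**3*factorial(n) + n**2*factorial(n) + 3*n*factorial(n) + factorial(n))

The ratio is (k**4 + k**3 + 2*k**2 - 2)/(2*(k**3 - 3*k**2 + 5*k - 5)).
So A=k/2 + 1/2 and B=1, with C=k**3 - 3*k**2 + 5*k - 5.
Key eq: (k/2 + 1/2)·f(k+1) = (1)·f(k) + (k**3 - 3*k**2 + 5*k - 5).
deg f ≤ 2 (via 1,0,3).
Solving with deg f ≤ 2: f(k) = 2*(k**2 - 4*k + 2).
Certificate R = B(k−1)f/C = 2*(k**2 - 4*k + 2)/(k**3 - 3*k**2 + 5*k - 5) gives s_k = -(k**2 - 4*k + 2)*factorial(k)/2**k.
Verify: -(k**3 - 3*k**2 + 5*k - 5)*factorial(k)/(2*2**k) matches t_k.
Σ_(k=0)^n t_k = s_(n+1) − s_(0) = (2**(-n - 1)*(-n**2 + 2*n + 1)*factorial(n + 1)) − (-2), i.e. 2**(-n - 1)*(2**(n + 2) - n**3*factorial(n) + n**2*factorial(n) + 3*n*factorial(n) + factorial(n)).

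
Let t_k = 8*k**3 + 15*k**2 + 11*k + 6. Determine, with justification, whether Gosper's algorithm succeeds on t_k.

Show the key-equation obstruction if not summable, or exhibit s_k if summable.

Yes. s_k = k*(2*k**3 + k**2 + 3).

The ratio is (8*k**3 + 39*k**2 + 65*k + 40)/(8*k**3 + 15*k**2 + 11*k + 6).
Take A(k)=1, B(k)=1, C(k)=k**3 + 15*k**2/8 + 11*k/8 + 3/4.
Need (1)·f(k+1) − (1)·f(k) = k**3 + 15*k**2/8 + 11*k/8 + 3/4.
Degrees (0,0,3) ⇒ d ≤ 4.
Solve for f: f(k) = k*(2*k**3 + k**2 + 3)/8 (degree 4 ≤ 4).
So s_k = (B(k−1)f/C)·t_k = (k*(2*k**3 + k**2 + 3)/(8*k**3 + 15*k**2 + 11*k + 6))·t_k = k*(2*k**3 + k**2 + 3).
Verify: 8*k**3 + 15*k**2 + 11*k + 6 matches t_k.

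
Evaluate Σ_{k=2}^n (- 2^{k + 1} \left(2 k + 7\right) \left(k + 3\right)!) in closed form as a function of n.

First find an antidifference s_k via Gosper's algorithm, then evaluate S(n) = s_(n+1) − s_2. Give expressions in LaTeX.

Compute t_(k+1)/t_k: get 2*(k + 4)*(2*k + 9)/(2*k + 7).
Gosper form: A/B · C(k+1)/C(k) with A=2*k + 8, B=1, C=k + 7/2.
Key eq: (2*k + 8)·f(k+1) = (1)·f(k) + (k + 7/2).
From deg A=1, deg B=0, deg C=1: d=0.
Solve for f: f(k) = 1/2 (degree 0 ≤ 0).
Then R = B(k−1)f/C = 1/(2*k + 7), so s_k = R(k)·t_k = -2**(k + 1)*factorial(k + 3).
Check: Δs_k = -2**(k + 1)*(2*k + 7)*factorial(k + 3). ✓
s_(n+1) = -2**(n + 2)*factorial(n + 4) and s_(2) = -960, so S(n) = -4*2**n*factorial(n + 4) + 960.

S(n) = - 4 \cdot 2^{n} \left(n + 4\right)! + 960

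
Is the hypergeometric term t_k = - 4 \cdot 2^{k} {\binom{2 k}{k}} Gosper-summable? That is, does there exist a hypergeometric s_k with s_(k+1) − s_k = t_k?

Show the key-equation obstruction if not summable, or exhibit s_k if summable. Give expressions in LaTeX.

Ratio r(k) = 4*(2*k + 1)/(k + 1).
Gosper form: A/B · C(k+1)/C(k) with A=8*k + 4, B=k + 1, C=1.
Need (8*k + 4)·f(k+1) − (k)·f(k) = 1.
d = -1 from the (1,1,0) case.
d = -1 < 0 ⇒ no nonzero polynomial f; not summable.

No — t_k has no hypergeometric antidifference.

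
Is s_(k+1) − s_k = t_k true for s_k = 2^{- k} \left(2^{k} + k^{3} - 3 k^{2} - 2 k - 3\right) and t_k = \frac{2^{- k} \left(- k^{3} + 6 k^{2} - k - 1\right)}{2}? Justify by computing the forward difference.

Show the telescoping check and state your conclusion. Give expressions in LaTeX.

Valid — Δs_k = t_k.

s_(k+1) = (2*2**k + k**3 - 5*k - 7)/(2*2**k)
s_(k+1) − s_k = (-k**3 + 6*k**2 - k - 1)/(2*2**k)
(s_(k+1) − s_k) − t_k = 0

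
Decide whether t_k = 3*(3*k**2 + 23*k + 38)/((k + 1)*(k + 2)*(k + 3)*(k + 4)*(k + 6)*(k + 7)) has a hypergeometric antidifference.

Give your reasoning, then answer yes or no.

r(k) = (k + 1)*(k + 6)*(23*k + 3*(k + 1)**2 + 61)/((k + 5)*(k + 8)*(3*k**2 + 23*k + 38)) after simplifying.
Normal form (A,B,C) = (k + 1, k + 8, k**3 + 38*k**2/3 + 51*k + 190/3).
Set up (k + 1)·f(k+1) − (k + 7)·f(k) − (k**3 + 38*k**2/3 + 51*k + 190/3) = 0.
d = 6 from the (1,1,3) case.
Match coefficients ⇒ f(k) = k*(k + 2)*(k + 4)*(k + 5)*(k**2 + 10*k + 27)/54.
R(k) = B(k−1)·f(k)/C(k) = k*(k + 2)*(k + 4)*(k + 7)*(k**2 + 10*k + 27)/(18*(3*k**2 + 23*k + 38)); s_k = R·t_k = k*(k**2 + 10*k + 27)/(6*(k**3 + 10*k**2 + 27*k + 18)).
Δs = 3*(3*k**2 + 23*k + 38)/(k**6 + 23*k**5 + 207*k**4 + 925*k**3 + 2144*k**2 + 2412*k + 1008), as required.

Yes. s_k = k*(k**2 + 10*k + 27)/(6*(k**3 + 10*k**2 + 27*k + 18)).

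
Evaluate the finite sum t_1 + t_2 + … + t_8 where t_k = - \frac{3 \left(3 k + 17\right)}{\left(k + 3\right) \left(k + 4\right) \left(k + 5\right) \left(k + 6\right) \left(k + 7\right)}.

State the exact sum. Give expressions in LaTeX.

t_(k+1)/t_k = (k + 3)*(3*k + 20)/((k + 8)*(3*k + 17)).
Normal form (A,B,C) = (k + 3, k + 8, k + 17/3).
Set up (k + 3)·f(k+1) − (k + 7)·f(k) − (k + 17/3) = 0.
Degrees (1,1,1) ⇒ d ≤ 4.
A polynomial solution: f(k) = k*(k + 5)*(k**2 + 13*k + 54)/216.
So s_k = (B(k−1)f/C)·t_k = (k*(k + 5)*(k + 7)*(k**2 + 13*k + 54)/(72*(3*k + 17)))·t_k = k*(-k**2 - 13*k - 54)/(24*(k**3 + 13*k**2 + 54*k + 72)).
Δs = 3*(-3*k - 17)/(k**5 + 25*k**4 + 245*k**3 + 1175*k**2 + 2754*k + 2520), as required.
Telescoping: Σ = s_(9) − s_(1) = -21/520 − (-17/840) = -11/546.

Σ = -11/546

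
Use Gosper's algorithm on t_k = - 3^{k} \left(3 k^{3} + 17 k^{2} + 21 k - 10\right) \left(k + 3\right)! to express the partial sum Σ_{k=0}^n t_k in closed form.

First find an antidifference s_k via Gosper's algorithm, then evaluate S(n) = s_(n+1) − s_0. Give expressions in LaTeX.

Ratio r(k) = 3*(3*k**4 + 38*k**3 + 168*k**2 + 287*k + 124)/(3*k**3 + 17*k**2 + 21*k - 10).
So A=3*k + 12 and B=1, with C=k**3 + 17*k**2/3 + 7*k - 10/3.
Solve (3*k + 12)·f(k+1) − (1)·f(k) = k**3 + 17*k**2/3 + 7*k - 10/3.
Bound: deg f ≤ 2.
Coefficient equations give f(k) = (k**2 - 2)/3.
Then R = B(k−1)f/C = (k**2 - 2)/(3*k**3 + 17*k**2 + 21*k - 10), so s_k = R(k)·t_k = -3**k*(k**2 - 2)*factorial(k + 3).
Δs = -3**k*(3*k**3 + 17*k**2 + 21*k - 10)*factorial(k + 3), as required.
Telescope: S(n) = s_(n+1) − s_(0) = -3**(n + 1)*(n**2 + 2*n - 1)*factorial(n + 4) − (12) = -3*3**n*n**2*factorial(n + 4) - 6*3**n*n*factorial(n + 4) + 3*3**n*factorial(n + 4) - 12.

S(n) = - 3 \cdot 3^{n} n^{2} \left(n + 4\right)! - 6 \cdot 3^{n} n \left(n + 4\right)! + 3 \cdot 3^{n} \left(n + 4\right)! - 12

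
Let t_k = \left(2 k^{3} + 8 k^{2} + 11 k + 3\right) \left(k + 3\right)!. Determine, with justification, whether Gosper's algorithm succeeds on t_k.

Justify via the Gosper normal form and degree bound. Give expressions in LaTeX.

Yes. s_k = \left(2 k^{2} - 2 k + 1\right) \left(k + 3\right)!.

Ratio r(k) = (2*k**4 + 22*k**3 + 89*k**2 + 156*k + 96)/(2*k**3 + 8*k**2 + 11*k + 3).
Normal form (A,B,C) = (k + 4, 1, k**3 + 4*k**2 + 11*k/2 + 3/2).
Need (k + 4)·f(k+1) − (1)·f(k) = k**3 + 4*k**2 + 11*k/2 + 3/2.
Degrees (1,0,3) ⇒ d ≤ 2.
A polynomial solution: f(k) = (2*k**2 - 2*k + 1)/2.
Get s_k = R·t_k = (2*k**2 - 2*k + 1)*factorial(k + 3) with R(k) = B(k−1)f(k)/C(k) = (2*k**2 - 2*k + 1)/(2*k**3 + 8*k**2 + 11*k + 3).
Check: Δs_k = (2*k**3 + 8*k**2 + 11*k + 3)*factorial(k + 3). ✓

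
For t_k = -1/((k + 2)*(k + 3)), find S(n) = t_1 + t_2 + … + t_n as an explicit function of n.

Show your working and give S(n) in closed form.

Compute t_(k+1)/t_k: get (k + 2)/(k + 4).
Take A(k)=k + 2, B(k)=k + 4, C(k)=1.
Need (k + 2)·f(k+1) − (k + 3)·f(k) = 1.
Bound: deg f ≤ 1.
Solving with deg f ≤ 1: f(k) = k/2.
Certificate R = B(k−1)f/C = k*(k + 3)/2 gives s_k = -k/(2*k + 4).
Δs = -1/(k**2 + 5*k + 6), as required.
s_(n+1) = (-n - 1)/(2*(n + 3)) and s_(1) = -1/6, so S(n) = -n/(3*n + 9).

S(n) = -n/(3*n + 9)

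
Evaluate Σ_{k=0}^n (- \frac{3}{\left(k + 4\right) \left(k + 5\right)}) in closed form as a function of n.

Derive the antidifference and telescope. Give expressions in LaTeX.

t_(k+1)/t_k = (k + 4)/(k + 6).
So A=k + 4 and B=k + 6, with C=1.
Key eq: (k + 4)·f(k+1) = (k + 5)·f(k) + (1).
deg f ≤ 1 (via 1,1,0).
A polynomial solution: f(k) = k/4.
Get s_k = R·t_k = -3*k/(4*k + 16) with R(k) = B(k−1)f(k)/C(k) = k*(k + 5)/4.
Check: Δs_k = -3/(k**2 + 9*k + 20). ✓
Telescope: S(n) = s_(n+1) − s_(0) = 3*(-n - 1)/(4*(n + 5)) − (0) = 3*(-n - 1)/(4*(n + 5)).

S(n) = \frac{3 \left(- n - 1\right)}{4 \left(n + 5\right)}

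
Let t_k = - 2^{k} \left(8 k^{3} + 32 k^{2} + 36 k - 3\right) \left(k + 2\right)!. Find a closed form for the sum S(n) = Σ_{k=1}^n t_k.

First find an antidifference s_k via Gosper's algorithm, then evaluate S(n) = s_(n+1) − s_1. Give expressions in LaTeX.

Ratio r(k) = 2*(8*k**4 + 80*k**3 + 292*k**2 + 445*k + 219)/(8*k**3 + 32*k**2 + 36*k - 3).
Normal form (A,B,C) = (2*k + 6, 1, k**3 + 4*k**2 + 9*k/2 - 3/8).
Solve (2*k + 6)·f(k+1) − (1)·f(k) = k**3 + 4*k**2 + 9*k/2 - 3/8.
Bound: deg f ≤ 2.
Match coefficients ⇒ f(k) = (4*k**2 - 2*k - 3)/8.
Get s_k = R·t_k = 2**k*(-4*k**2 + 2*k + 3)*factorial(k + 2) with R(k) = B(k−1)f(k)/C(k) = (4*k**2 - 2*k - 3)/(8*k**3 + 32*k**2 + 36*k - 3).
s_(k+1) − s_k = -2**k*(8*k**3 + 32*k**2 + 36*k - 3)*factorial(k + 2) = t_k.
Σ_(k=1)^n t_k = s_(n+1) − s_(1) = (-2**(n + 1)*(4*n**2 + 6*n - 1)*factorial(n + 3)) − (12), i.e. -8*2**n*n**2*factorial(n + 3) - 12*2**n*n*factorial(n + 3) + 2*2**n*factorial(n + 3) - 12.

S(n) = - 8 \cdot 2^{n} n^{2} \left(n + 3\right)! - 12 \cdot 2^{n} n \left(n + 3\right)! + 2 \cdot 2^{n} \left(n + 3\right)! - 12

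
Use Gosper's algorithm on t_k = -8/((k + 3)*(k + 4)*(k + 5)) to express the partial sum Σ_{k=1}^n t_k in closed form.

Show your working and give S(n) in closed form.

S(n) = n*(-n - 9)/(5*(n**2 + 9*n + 20))

Step 1: r(k) = (k + 3)/(k + 6).
Gosper form: A/B · C(k+1)/C(k) with A=k + 3, B=k + 6, C=1.
Key eq: (k + 3)·f(k+1) = (k + 5)·f(k) + (1).
d = 2 from the (1,1,0) case.
Coefficient equations give f(k) = k*(k + 7)/24.
Then R = B(k−1)f/C = k*(k + 5)*(k + 7)/24, so s_k = R(k)·t_k = k*(-k - 7)/(3*(k + 3)*(k + 4)).
Δs = -8/(k**3 + 12*k**2 + 47*k + 60), as required.
s_(n+1) = (-n**2 - 9*n - 8)/(3*(n**2 + 9*n + 20)) and s_(1) = -2/15, so S(n) = n*(-n - 9)/(5*(n**2 + 9*n + 20)).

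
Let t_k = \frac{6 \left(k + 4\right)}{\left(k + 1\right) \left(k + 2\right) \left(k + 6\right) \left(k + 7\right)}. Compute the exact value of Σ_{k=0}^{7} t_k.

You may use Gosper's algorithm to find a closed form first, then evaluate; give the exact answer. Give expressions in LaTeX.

The ratio is (k + 1)*(k + 5)*(k + 6)/((k + 3)*(k + 4)*(k + 8)).
Gosper form: A/B · C(k+1)/C(k) with A=k + 1, B=k + 8, C=k**4 + 16*k**3 + 95*k**2 + 248*k + 240.
f must satisfy (k + 1)·f(k+1) − (k + 7)·f(k) = k**4 + 16*k**3 + 95*k**2 + 248*k + 240.
Degrees (1,1,4) ⇒ d ≤ 6.
Coefficient equations give f(k) = k*(k + 2)*(k + 3)*(k + 4)*(k + 5)*(k + 7)/12.
R(k) = B(k−1)·f(k)/C(k) = k*(k + 2)*(k + 7)**2/(12*(k + 4)); s_k = R·t_k = k*(k + 7)/(2*(k**2 + 7*k + 6)).
Check: Δs_k = 6*(k + 4)/(k**4 + 16*k**3 + 83*k**2 + 152*k + 84). ✓
Evaluate s at k=8 and k=0: 10/21 and 0; difference 10/21.

Σ = 10/21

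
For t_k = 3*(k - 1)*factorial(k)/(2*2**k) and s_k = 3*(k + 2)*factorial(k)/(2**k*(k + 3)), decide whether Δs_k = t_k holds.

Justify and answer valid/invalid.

s_(k+1) = 3*(k + 3)*factorial(k + 1)/(2*2**k*(k + 4))
s_(k+1) − s_k = 3*(k**3 + 5*k**2 + 3*k - 7)*factorial(k)/(2*2**k*(k + 3)*(k + 4))
(s_(k+1) − s_k) − t_k = -3*(k**2 + 2*k - 5)*factorial(k)/(2*2**k*(k + 3)*(k + 4))

Invalid: residual -3*(k**2 + 2*k - 5)*factorial(k)/(2*2**k*(k + 3)*(k + 4)) ≠ 0.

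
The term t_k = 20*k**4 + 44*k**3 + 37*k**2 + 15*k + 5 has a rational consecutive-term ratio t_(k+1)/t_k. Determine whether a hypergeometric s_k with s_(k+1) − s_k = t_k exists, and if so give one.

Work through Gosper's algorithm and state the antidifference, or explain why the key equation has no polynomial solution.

The ratio is (20*k**4 + 124*k**3 + 289*k**2 + 301*k + 121)/(20*k**4 + 44*k**3 + 37*k**2 + 15*k + 5).
Normal form (A,B,C) = (1, 1, k**4 + 11*k**3/5 + 37*k**2/20 + 3*k/4 + 1/4).
Set up (1)·f(k+1) − (1)·f(k) − (k**4 + 11*k**3/5 + 37*k**2/20 + 3*k/4 + 1/4) = 0.
Degrees (0,0,4) ⇒ d ≤ 5.
Solve for f: f(k) = k*(4*k**4 + k**3 - 3*k**2 + 3)/20 (degree 5 ≤ 5).
Get s_k = R·t_k = k*(4*k**4 + k**3 - 3*k**2 + 3) with R(k) = B(k−1)f(k)/C(k) = k*(4*k**4 + k**3 - 3*k**2 + 3)/(20*k**4 + 44*k**3 + 37*k**2 + 15*k + 5).
Δs = 20*k**4 + 44*k**3 + 37*k**2 + 15*k + 5, as required.

s_k = k*(4*k**4 + k**3 - 3*k**2 + 3)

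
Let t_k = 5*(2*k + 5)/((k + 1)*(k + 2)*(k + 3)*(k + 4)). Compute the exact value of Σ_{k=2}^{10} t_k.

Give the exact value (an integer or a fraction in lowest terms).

Compute t_(k+1)/t_k: get (k + 1)*(2*k + 7)/((k + 5)*(2*k + 5)).
Normal form (A,B,C) = (k + 1, k + 5, k + 5/2).
Key eq: (k + 1)·f(k+1) = (k + 4)·f(k) + (k + 5/2).
Bound: deg f ≤ 3.
Match coefficients ⇒ f(k) = k*(k + 2)*(k + 4)/6.
Then R = B(k−1)f/C = k*(k + 2)*(k + 4)**2/(3*(2*k + 5)), so s_k = R(k)·t_k = 5*k*(k + 4)/(3*(k**2 + 4*k + 3)).
Verify: 5*(2*k + 5)/(k**4 + 10*k**3 + 35*k**2 + 50*k + 24) matches t_k.
Evaluate s at k=11 and k=2: 275/168 and 4/3; difference 17/56.

Σ = 17/56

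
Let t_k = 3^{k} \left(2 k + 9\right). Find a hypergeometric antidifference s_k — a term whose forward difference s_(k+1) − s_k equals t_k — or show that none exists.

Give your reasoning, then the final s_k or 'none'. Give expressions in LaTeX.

s_k = 3^{k} \left(k + 3\right)

t_(k+1)/t_k = 3*(2*k + 11)/(2*k + 9).
Take A(k)=3, B(k)=1, C(k)=k + 9/2.
Set up (3)·f(k+1) − (1)·f(k) − (k + 9/2) = 0.
Bound: deg f ≤ 1.
Solving with deg f ≤ 1: f(k) = (k + 3)/2.
R(k) = B(k−1)·f(k)/C(k) = (k + 3)/(2*k + 9); s_k = R·t_k = 3**k*(k + 3).
Check: Δs_k = 3**k*(2*k + 9). ✓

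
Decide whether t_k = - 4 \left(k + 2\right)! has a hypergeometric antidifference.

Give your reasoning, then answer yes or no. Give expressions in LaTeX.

Compute t_(k+1)/t_k: get k + 3.
So A=k + 3 and B=1, with C=1.
Key eq: (k + 3)·f(k+1) = (1)·f(k) + (1).
Degrees (1,0,0) ⇒ d ≤ -1.
Negative degree bound (-1): no f exists, t_k not Gosper-summable.

No — key equation has no polynomial f.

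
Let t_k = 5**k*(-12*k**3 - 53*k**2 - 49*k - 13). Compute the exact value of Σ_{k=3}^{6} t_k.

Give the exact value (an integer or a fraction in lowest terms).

Step 1: r(k) = 5*(12*k**3 + 89*k**2 + 191*k + 127)/(12*k**3 + 53*k**2 + 49*k + 13).
Factor: A=5; B=1; C=k**3 + 53*k**2/12 + 49*k/12 + 13/12.
f must satisfy (5)·f(k+1) − (1)·f(k) = k**3 + 53*k**2/12 + 49*k/12 + 13/12.
From deg A=0, deg B=0, deg C=3: d=3.
Solve for f: f(k) = (3*k**3 + 2*k**2 - 4*k + 2)/12 (degree 3 ≤ 3).
Certificate R = B(k−1)f/C = (3*k**3 + 2*k**2 - 4*k + 2)/(12*k**3 + 53*k**2 + 49*k + 13) gives s_k = 5**k*(-3*k**3 - 2*k**2 + 4*k - 2).
s_(k+1) − s_k = 5**k*(-12*k**3 - 53*k**2 - 49*k - 13) = t_k.
Σ_(k=3)^(6) t_k = s_(7) − s_(3) = -86015625 − (-11125) = -86004500.

Σ = -86004500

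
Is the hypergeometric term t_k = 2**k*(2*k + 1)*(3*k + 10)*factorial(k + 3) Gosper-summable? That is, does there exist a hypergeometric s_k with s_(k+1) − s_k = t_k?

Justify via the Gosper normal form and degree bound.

Yes. s_k = 2**k*(3*k - 2)*factorial(k + 3).

Ratio r(k) = 2*(k + 4)*(2*k + 3)*(3*k + 13)/((2*k + 1)*(3*k + 10)).
So A=2*k + 8 and B=1, with C=k**2 + 23*k/6 + 5/3.
Key eq: (2*k + 8)·f(k+1) = (1)·f(k) + (k**2 + 23*k/6 + 5/3).
Bound: deg f ≤ 1.
Solve for f: f(k) = (3*k - 2)/6 (degree 1 ≤ 1).
Then R = B(k−1)f/C = (3*k - 2)/((2*k + 1)*(3*k + 10)), so s_k = R(k)·t_k = 2**k*(3*k - 2)*factorial(k + 3).
Check: Δs_k = 2**k*(2*k + 1)*(3*k + 10)*factorial(k + 3). ✓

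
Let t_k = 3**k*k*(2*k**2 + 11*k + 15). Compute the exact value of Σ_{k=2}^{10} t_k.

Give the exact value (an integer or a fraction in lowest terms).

Σ = 256685922

r(k) = 3*(2*k**3 + 17*k**2 + 43*k + 28)/(k*(2*k**2 + 11*k + 15)) after simplifying.
A = 3, B = 1, C = k**3 + 11*k**2/2 + 15*k/2.
Need (3)·f(k+1) − (1)·f(k) = k**3 + 11*k**2/2 + 15*k/2.
From deg A=0, deg B=0, deg C=3: d=3.
Solve for f: f(k) = (k**3 + k**2 - 3)/2 (degree 3 ≤ 3).
R(k) = B(k−1)·f(k)/C(k) = (k**3 + k**2 - 3)/(k*(k + 3)*(2*k + 5)); s_k = R·t_k = 3**k*(k**3 + k**2 - 3).
Verify: 3**k*k*(2*k**2 + 11*k + 15) matches t_k.
Telescoping: Σ = s_(11) − s_(2) = 256686003 − (81) = 256685922.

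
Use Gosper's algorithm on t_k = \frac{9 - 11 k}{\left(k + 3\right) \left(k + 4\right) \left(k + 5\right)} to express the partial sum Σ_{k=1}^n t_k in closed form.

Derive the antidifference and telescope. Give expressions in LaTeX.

S(n) = \frac{n \left(13 - 23 n\right)}{20 \left(n^{2} + 9 n + 20\right)}

Compute t_(k+1)/t_k: get (k + 3)*(11*k + 2)/((k + 6)*(11*k - 9)).
Normal form (A,B,C) = (k + 3, k + 6, k - 9/11).
Set up (k + 3)·f(k+1) − (k + 5)·f(k) − (k - 9/11) = 0.
d = 2 from the (1,1,1) case.
Coefficient equations give f(k) = k*(k - 4)/11.
Then R = B(k−1)f/C = k*(k - 4)*(k + 5)/(11*k - 9), so s_k = R(k)·t_k = k*(4 - k)/((k + 3)*(k + 4)).
Verify: (9 - 11*k)/(k**3 + 12*k**2 + 47*k + 60) matches t_k.
Telescope: S(n) = s_(n+1) − s_(1) = (-n**2 + 2*n + 3)/(n**2 + 9*n + 20) − (3/20) = n*(13 - 23*n)/(20*(n**2 + 9*n + 20)).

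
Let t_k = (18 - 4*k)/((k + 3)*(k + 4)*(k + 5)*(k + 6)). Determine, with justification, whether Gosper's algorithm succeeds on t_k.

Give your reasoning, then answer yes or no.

Compute t_(k+1)/t_k: get (k + 3)*(2*k - 7)/((k + 7)*(2*k - 9)).
So A=k + 3 and B=k + 7, with C=k - 9/2.
Set up (k + 3)·f(k+1) − (k + 6)·f(k) − (k - 9/2) = 0.
deg f ≤ 3 (via 1,1,1).
Solving with deg f ≤ 3: f(k) = -k*(k**2 + 12*k + 77)/60.
Then R = B(k−1)f/C = -k*(k + 6)*(k**2 + 12*k + 77)/(30*(2*k - 9)), so s_k = R(k)·t_k = k*(k**2 + 12*k + 77)/(15*(k + 3)*(k + 4)*(k + 5)).
s_(k+1) − s_k = 2*(9 - 2*k)/(k**4 + 18*k**3 + 119*k**2 + 342*k + 360) = t_k.

Yes. s_k = k*(k**2 + 12*k + 77)/(15*(k + 3)*(k + 4)*(k + 5)).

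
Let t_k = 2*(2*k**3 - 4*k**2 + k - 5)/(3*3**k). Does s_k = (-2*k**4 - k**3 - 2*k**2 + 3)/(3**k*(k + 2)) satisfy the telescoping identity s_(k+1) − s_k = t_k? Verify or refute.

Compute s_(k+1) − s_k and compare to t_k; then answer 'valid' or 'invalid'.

Invalid: residual (-4*k**4 - 6*k**3 + 17*k**2 - 3*k + 29)/(3*3**k*(k**2 + 5*k + 6)) ≠ 0.

s_(k+1) = (-2*(k + 1)**4 - (k + 1)**3 - 2*(k + 1)**2 + 3)/(3*3**k*(k + 3))
s_(k+1) − s_k = (4*k**5 + 8*k**4 - 20*k**3 - 31*k**2 - 41*k - 31)/(3*3**k*(k**2 + 5*k + 6))
(s_(k+1) − s_k) − t_k = (-4*k**4 - 6*k**3 + 17*k**2 - 3*k + 29)/(3*3**k*(k**2 + 5*k + 6))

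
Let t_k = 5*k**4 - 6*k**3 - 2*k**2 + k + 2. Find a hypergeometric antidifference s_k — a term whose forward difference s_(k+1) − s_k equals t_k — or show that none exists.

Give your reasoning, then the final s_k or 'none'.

s_k = k**5 - 4*k**4 + 4*k**3 + k

Step 1: r(k) = k*(5*k**3 + 14*k**2 + 10*k - 1)/(5*k**4 - 6*k**3 - 2*k**2 + k + 2).
Take A(k)=1, B(k)=1, C(k)=k**4 - 6*k**3/5 - 2*k**2/5 + k/5 + 2/5.
Need (1)·f(k+1) − (1)·f(k) = k**4 - 6*k**3/5 - 2*k**2/5 + k/5 + 2/5.
deg f ≤ 5 (via 0,0,4).
Coefficient equations give f(k) = k*(k**4 - 4*k**3 + 4*k**2 + 1)/5.
R(k) = B(k−1)·f(k)/C(k) = k*(k**4 - 4*k**3 + 4*k**2 + 1)/((k - 1)*(5*k**3 - k**2 - 3*k - 2)); s_k = R·t_k = k**5 - 4*k**4 + 4*k**3 + k.
Check: Δs_k = 5*k**4 - 6*k**3 - 2*k**2 + k + 2. ✓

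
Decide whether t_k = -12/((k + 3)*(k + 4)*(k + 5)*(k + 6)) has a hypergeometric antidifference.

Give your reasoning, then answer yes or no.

Yes. s_k = k*(-k**2 - 12*k - 47)/(15*(k + 3)*(k + 4)*(k + 5)).

r(k) = (k + 3)/(k + 7) after simplifying.
So A=k + 3 and B=k + 7, with C=1.
Key eq: (k + 3)·f(k+1) = (k + 6)·f(k) + (1).
d = 3 from the (1,1,0) case.
A polynomial solution: f(k) = k*(k**2 + 12*k + 47)/180.
Get s_k = R·t_k = k*(-k**2 - 12*k - 47)/(15*(k + 3)*(k + 4)*(k + 5)) with R(k) = B(k−1)f(k)/C(k) = k*(k + 6)*(k**2 + 12*k + 47)/180.
s_(k+1) − s_k = -12/(k**4 + 18*k**3 + 119*k**2 + 342*k + 360) = t_k.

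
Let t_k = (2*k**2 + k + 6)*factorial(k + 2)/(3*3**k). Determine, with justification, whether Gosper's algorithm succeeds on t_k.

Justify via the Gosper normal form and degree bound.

Yes. s_k = (2*k - 1)*factorial(k + 2)/3**k.

Ratio r(k) = (k + 3)*(k + 2*(k + 1)**2 + 7)/(3*(2*k**2 + k + 6)).
Gosper form: A/B · C(k+1)/C(k) with A=k/3 + 1, B=1, C=k**2 + k/2 + 3.
Key eq: (k/3 + 1)·f(k+1) = (1)·f(k) + (k**2 + k/2 + 3).
Degrees (1,0,2) ⇒ d ≤ 1.
Coefficient equations give f(k) = 3*(2*k - 1)/2.
So s_k = (B(k−1)f/C)·t_k = (3*(2*k - 1)/(2*k**2 + k + 6))·t_k = (2*k - 1)*factorial(k + 2)/3**k.
s_(k+1) − s_k = (2*k**2 + k + 6)*factorial(k + 2)/(3*3**k) = t_k.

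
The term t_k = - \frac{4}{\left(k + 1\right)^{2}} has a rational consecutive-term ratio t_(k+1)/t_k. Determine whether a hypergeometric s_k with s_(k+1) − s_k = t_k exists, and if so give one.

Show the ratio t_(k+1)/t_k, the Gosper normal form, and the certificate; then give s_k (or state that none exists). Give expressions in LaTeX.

no hypergeometric antidifference exists

t_(k+1)/t_k = (k + 1)**2/(k + 2)**2.
Gosper form: A/B · C(k+1)/C(k) with A=k**2 + 2*k + 1, B=k**2 + 4*k + 4, C=1.
Need (k**2 + 2*k + 1)·f(k+1) − (k**2 + 2*k + 1)·f(k) = 1.
From deg A=2, deg B=2, deg C=0: d=0.
Put f(k) = c0: A·f(k+1) − B(k−1)·f(k) − C = -1; need -1 = 0 — inconsistent ⇒ no f, not summable.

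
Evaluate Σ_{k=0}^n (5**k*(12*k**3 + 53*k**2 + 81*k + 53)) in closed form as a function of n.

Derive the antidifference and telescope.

S(n) = 15*5**n*n**3 + 55*5**n*n**2 + 85*5**n*n + 55*5**n - 2

r(k) = 5*(12*k**3 + 89*k**2 + 223*k + 199)/(12*k**3 + 53*k**2 + 81*k + 53) after simplifying.
A = 5, B = 1, C = k**3 + 53*k**2/12 + 27*k/4 + 53/12.
Solve (5)·f(k+1) − (1)·f(k) = k**3 + 53*k**2/12 + 27*k/4 + 53/12.
deg f ≤ 3 (via 0,0,3).
Coefficient equations give f(k) = (3*k**3 + 2*k**2 + 4*k + 2)/12.
Get s_k = R·t_k = 5**k*(3*k**3 + 2*k**2 + 4*k + 2) with R(k) = B(k−1)f(k)/C(k) = (3*k**3 + 2*k**2 + 4*k + 2)/(12*k**3 + 53*k**2 + 81*k + 53).
Check: Δs_k = 5**k*(12*k**3 + 53*k**2 + 81*k + 53). ✓
Σ_(k=0)^n t_k = s_(n+1) − s_(0) = (5**(n + 1)*(3*n**3 + 11*n**2 + 17*n + 11)) − (2), i.e. 15*5**n*n**3 + 55*5**n*n**2 + 85*5**n*n + 55*5**n - 2.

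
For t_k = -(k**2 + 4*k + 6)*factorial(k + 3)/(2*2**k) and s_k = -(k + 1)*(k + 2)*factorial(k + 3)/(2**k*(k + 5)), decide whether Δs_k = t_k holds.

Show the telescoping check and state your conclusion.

s_(k+1) = -(k + 2)*(k + 3)*factorial(k + 4)/(2*2**k*(k + 6))
s_(k+1) − s_k = -(k + 2)*(k**3 + 10*k**2 + 33*k + 48)*factorial(k + 3)/(2*2**k*(k + 5)*(k + 6))
(s_(k+1) − s_k) − t_k = 3*(k**3 + 9*k**2 + 24*k + 28)*factorial(k + 3)/(2*2**k*(k + 5)*(k + 6))

Invalid: residual 3*(k**3 + 9*k**2 + 24*k + 28)*factorial(k + 3)/(2*2**k*(k + 5)*(k + 6)) ≠ 0.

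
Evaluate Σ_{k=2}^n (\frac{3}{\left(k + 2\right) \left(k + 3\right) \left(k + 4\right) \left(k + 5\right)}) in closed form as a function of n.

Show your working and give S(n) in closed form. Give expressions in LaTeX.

r(k) = (k + 2)/(k + 6) after simplifying.
A = k + 2, B = k + 6, C = 1.
Need (k + 2)·f(k+1) − (k + 5)·f(k) = 1.
From deg A=1, deg B=1, deg C=0: d=3.
Coefficient equations give f(k) = k*(k**2 + 9*k + 26)/72.
R(k) = B(k−1)·f(k)/C(k) = k*(k + 5)*(k**2 + 9*k + 26)/72; s_k = R·t_k = k*(k**2 + 9*k + 26)/(24*(k + 2)*(k + 3)*(k + 4)).
s_(k+1) − s_k = 3/(k**4 + 14*k**3 + 71*k**2 + 154*k + 120) = t_k.
Telescope: S(n) = s_(n+1) − s_(2) = (n**3 + 12*n**2 + 47*n + 36)/(24*(n**3 + 12*n**2 + 47*n + 60)) − (1/30) = (n**3 + 12*n**2 + 47*n - 60)/(120*(n**3 + 12*n**2 + 47*n + 60)).

S(n) = \frac{n^{3} + 12 n^{2} + 47 n - 60}{120 \left(n^{3} + 12 n^{2} + 47 n + 60\right)}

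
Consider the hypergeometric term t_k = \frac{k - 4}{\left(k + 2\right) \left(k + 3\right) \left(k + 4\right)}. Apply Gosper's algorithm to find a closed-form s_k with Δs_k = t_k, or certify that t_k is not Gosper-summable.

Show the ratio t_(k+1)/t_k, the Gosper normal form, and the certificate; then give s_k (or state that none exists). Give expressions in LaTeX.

s_k = \frac{k \left(- k - 11\right)}{6 \left(k + 2\right) \left(k + 3\right)}

The ratio is (k - 3)*(k + 2)/((k - 4)*(k + 5)).
So A=k + 2 and B=k + 5, with C=k - 4.
Key eq: (k + 2)·f(k+1) = (k + 4)·f(k) + (k - 4).
From deg A=1, deg B=1, deg C=1: d=2.
Solve for f: f(k) = -k*(k + 11)/6 (degree 2 ≤ 2).
Then R = B(k−1)f/C = -k*(k + 4)*(k + 11)/(6*(k - 4)), so s_k = R(k)·t_k = k*(-k - 11)/(6*(k + 2)*(k + 3)).
Verify: (k - 4)/(k**3 + 9*k**2 + 26*k + 24) matches t_k.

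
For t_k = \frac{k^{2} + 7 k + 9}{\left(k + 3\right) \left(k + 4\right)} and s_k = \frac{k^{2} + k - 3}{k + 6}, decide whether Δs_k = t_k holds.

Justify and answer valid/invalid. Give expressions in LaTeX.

s_(k+1) = (k + (k + 1)**2 - 2)/(k + 7)
s_(k+1) − s_k = (k**2 + 13*k + 15)/(k**2 + 13*k + 42)
(s_(k+1) − s_k) − t_k = 6*(-4*k**2 - 25*k - 33)/(k**4 + 20*k**3 + 145*k**2 + 450*k + 504)

Invalid: residual \frac{6 \left(- 4 k^{2} - 25 k - 33\right)}{k^{4} + 20 k^{3} + 145 k^{2} + 450 k + 504} ≠ 0.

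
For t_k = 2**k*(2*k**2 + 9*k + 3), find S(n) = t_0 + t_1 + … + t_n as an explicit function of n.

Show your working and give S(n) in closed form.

t_(k+1)/t_k = 2*(2*k**2 + 13*k + 14)/(2*k**2 + 9*k + 3).
So A=2 and B=1, with C=k**2 + 9*k/2 + 3/2.
Solve (2)·f(k+1) − (1)·f(k) = k**2 + 9*k/2 + 3/2.
d = 2 from the (0,0,2) case.
Match coefficients ⇒ f(k) = (k - 1)*(2*k + 3)/2.
Get s_k = R·t_k = 2**k*(2*k**2 + k - 3) with R(k) = B(k−1)f(k)/C(k) = (k - 1)*(2*k + 3)/(2*k**2 + 9*k + 3).
Check: Δs_k = 2**k*(2*k**2 + 9*k + 3). ✓
Evaluate: s_(n+1) = 2**(n + 1)*n*(2*n + 5); subtract s_(0) = -3 ⇒ S(n) = 4*2**n*n**2 + 10*2**n*n + 3.

S(n) = 4*2**n*n**2 + 10*2**n*n + 3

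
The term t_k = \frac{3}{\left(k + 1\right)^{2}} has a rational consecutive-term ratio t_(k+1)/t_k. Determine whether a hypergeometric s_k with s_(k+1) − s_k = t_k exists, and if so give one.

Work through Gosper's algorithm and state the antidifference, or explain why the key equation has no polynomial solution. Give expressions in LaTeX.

not Gosper-summable; s_k does not exist

t_(k+1)/t_k = (k + 1)**2/(k + 2)**2.
Factor: A=k**2 + 2*k + 1; B=k**2 + 4*k + 4; C=1.
Set up (k**2 + 2*k + 1)·f(k+1) − (k**2 + 2*k + 1)·f(k) − (1) = 0.
Bound: deg f ≤ 0.
f = c0 ⇒ A·f(k+1) − B(k−1)·f(k) − C = -1. The system {-1 = 0} is inconsistent; no antidifference.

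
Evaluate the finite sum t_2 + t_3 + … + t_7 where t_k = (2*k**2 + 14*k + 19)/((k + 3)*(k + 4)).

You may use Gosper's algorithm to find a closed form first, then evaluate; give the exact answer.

Σ = 126/11

Compute t_(k+1)/t_k: get (k + 3)*(14*k + 2*(k + 1)**2 + 33)/((k + 5)*(2*k**2 + 14*k + 19)).
So A=k + 3 and B=k + 5, with C=k**2 + 7*k + 19/2.
Set up (k + 3)·f(k+1) − (k + 4)·f(k) − (k**2 + 7*k + 19/2) = 0.
d = 2 from the (1,1,2) case.
A polynomial solution: f(k) = k*(6*k + 13)/6.
R(k) = B(k−1)·f(k)/C(k) = k*(k + 4)*(6*k + 13)/(3*(2*k**2 + 14*k + 19)); s_k = R·t_k = k*(6*k + 13)/(3*(k + 3)).
s_(k+1) − s_k = (2*k**2 + 14*k + 19)/(k**2 + 7*k + 12) = t_k.
Telescoping: Σ = s_(8) − s_(2) = 488/33 − (10/3) = 126/11.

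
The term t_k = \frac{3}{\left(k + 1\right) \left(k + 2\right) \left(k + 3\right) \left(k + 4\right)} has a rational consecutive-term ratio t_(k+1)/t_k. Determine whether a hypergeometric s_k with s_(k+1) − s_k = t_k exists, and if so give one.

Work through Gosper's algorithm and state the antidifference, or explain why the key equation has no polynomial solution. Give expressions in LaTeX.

Step 1: r(k) = (k + 1)/(k + 5).
Normal form (A,B,C) = (k + 1, k + 5, 1).
Set up (k + 1)·f(k+1) − (k + 4)·f(k) − (1) = 0.
Bound: deg f ≤ 3.
Solving with deg f ≤ 3: f(k) = k*(k**2 + 6*k + 11)/18.
Get s_k = R·t_k = k*(k**2 + 6*k + 11)/(6*(k + 1)*(k + 2)*(k + 3)) with R(k) = B(k−1)f(k)/C(k) = k*(k + 4)*(k**2 + 6*k + 11)/18.
Δs = 3/(k**4 + 10*k**3 + 35*k**2 + 50*k + 24), as required.

s_k = \frac{k \left(k^{2} + 6 k + 11\right)}{6 \left(k + 1\right) \left(k + 2\right) \left(k + 3\right)}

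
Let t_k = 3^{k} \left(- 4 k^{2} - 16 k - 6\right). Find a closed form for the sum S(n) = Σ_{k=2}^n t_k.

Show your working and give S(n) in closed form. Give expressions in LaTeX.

The ratio is 3*(2*k**2 + 12*k + 13)/(2*k**2 + 8*k + 3).
Factor: A=3; B=1; C=k**2 + 4*k + 3/2.
f must satisfy (3)·f(k+1) − (1)·f(k) = k**2 + 4*k + 3/2.
deg f ≤ 2 (via 0,0,2).
Coefficient equations give f(k) = (2*k**2 + 2*k - 3)/4.
Get s_k = R·t_k = 3**k*(-2*k**2 - 2*k + 3) with R(k) = B(k−1)f(k)/C(k) = (2*k**2 + 2*k - 3)/(2*(2*k**2 + 8*k + 3)).
s_(k+1) − s_k = 3**k*(-4*k**2 - 16*k - 6) = t_k.
s_(n+1) = 3**(n + 1)*(-2*n**2 - 6*n - 1) and s_(2) = -81, so S(n) = -6*3**n*n**2 - 18*3**n*n - 3*3**n + 81.

S(n) = - 6 \cdot 3^{n} n^{2} - 18 \cdot 3^{n} n - 3 \cdot 3^{n} + 81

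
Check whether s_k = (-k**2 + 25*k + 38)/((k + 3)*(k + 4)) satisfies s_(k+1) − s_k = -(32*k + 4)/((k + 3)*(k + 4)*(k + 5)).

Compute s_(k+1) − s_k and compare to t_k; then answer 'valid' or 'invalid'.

Valid — Δs_k = t_k.

s_(k+1) = (25*k - (k + 1)**2 + 63)/((k + 4)*(k + 5))
s_(k+1) − s_k = 4*(-8*k - 1)/(k**3 + 12*k**2 + 47*k + 60)
(s_(k+1) − s_k) − t_k = 0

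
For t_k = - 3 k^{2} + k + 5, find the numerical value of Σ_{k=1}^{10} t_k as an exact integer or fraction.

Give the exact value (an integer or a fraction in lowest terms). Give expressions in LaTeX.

Σ = -1050

Compute t_(k+1)/t_k: get (k - 3*(k + 1)**2 + 6)/(-3*k**2 + k + 5).
A = 1, B = 1, C = k**2 - k/3 - 5/3.
Set up (1)·f(k+1) − (1)·f(k) − (k**2 - k/3 - 5/3) = 0.
Degrees (0,0,2) ⇒ d ≤ 3.
Solving with deg f ≤ 3: f(k) = k*(k**2 - 2*k - 4)/3.
Get s_k = R·t_k = k*(-k**2 + 2*k + 4) with R(k) = B(k−1)f(k)/C(k) = k*(k**2 - 2*k - 4)/(3*k**2 - k - 5).
s_(k+1) − s_k = -3*k**2 + k + 5 = t_k.
Evaluate s at k=11 and k=1: -1045 and 5; difference -1050.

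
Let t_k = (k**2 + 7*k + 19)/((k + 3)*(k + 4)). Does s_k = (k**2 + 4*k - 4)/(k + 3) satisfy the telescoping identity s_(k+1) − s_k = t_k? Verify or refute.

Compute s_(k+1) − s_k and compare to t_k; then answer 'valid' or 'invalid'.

s_(k+1) = (4*k + (k + 1)**2)/(k + 4)
s_(k+1) − s_k = (k**2 + 7*k + 19)/(k**2 + 7*k + 12)
(s_(k+1) − s_k) − t_k = 0

valid (s_(k+1) − s_k reduces to t_k)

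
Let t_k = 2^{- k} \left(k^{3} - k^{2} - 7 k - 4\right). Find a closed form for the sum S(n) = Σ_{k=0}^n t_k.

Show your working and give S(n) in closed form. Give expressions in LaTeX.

S(n) = 2^{- n} \left(- 2^{n + 1} - n^{3} - 5 n^{2} - 7 n - 2\right)

r(k) = (k**3/2 + k**2 - 3*k - 11/2)/(k**3 - k**2 - 7*k - 4) after simplifying.
Take A(k)=1/2, B(k)=1, C(k)=k**3 - k**2 - 7*k - 4.
Key eq: (1/2)·f(k+1) = (1)·f(k) + (k**3 - k**2 - 7*k - 4).
Degrees (0,0,3) ⇒ d ≤ 3.
Solving with deg f ≤ 3: f(k) = -2*(k + 1)*(k**2 + k - 1).
Get s_k = R·t_k = 2**(1 - k)*(-k**3 - 2*k**2 + 1) with R(k) = B(k−1)f(k)/C(k) = -2*(k + 1)*(k**2 + k - 1)/(k**3 - k**2 - 7*k - 4).
s_(k+1) − s_k = (k**3 - k**2 - 7*k - 4)/2**k = t_k.
Σ_(k=0)^n t_k = s_(n+1) − s_(0) = ((-n**3 - 5*n**2 - 7*n - 2)/2**n) − (2), i.e. (-2**(n + 1) - n**3 - 5*n**2 - 7*n - 2)/2**n.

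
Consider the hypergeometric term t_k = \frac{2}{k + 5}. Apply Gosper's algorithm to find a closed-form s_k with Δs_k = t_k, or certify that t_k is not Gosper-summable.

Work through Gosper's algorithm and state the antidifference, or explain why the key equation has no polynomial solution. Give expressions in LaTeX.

The ratio is (k + 5)/(k + 6).
A = k + 5, B = k + 6, C = 1.
Solve (k + 5)·f(k+1) − (k + 5)·f(k) = 1.
Bound: deg f ≤ 0.
Generic f = c0 gives residual -1; -1 = 0 cannot hold, so t_k is not Gosper-summable.

not Gosper-summable; s_k does not exist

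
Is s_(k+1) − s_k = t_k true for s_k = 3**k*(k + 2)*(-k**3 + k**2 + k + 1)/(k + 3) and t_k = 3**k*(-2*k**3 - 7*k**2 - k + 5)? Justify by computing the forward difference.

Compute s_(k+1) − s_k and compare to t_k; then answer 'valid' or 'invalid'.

Invalid: residual 3**k*(2*k**4 + 12*k**3 + 23*k**2 - k - 14)/(k**2 + 7*k + 12) ≠ 0.

s_(k+1) = 3**(k + 1)*(k + 3)*(k - (k + 1)**3 + (k + 1)**2 + 2)/(k + 4)
s_(k+1) − s_k = 3**k*(-2*k**5 - 19*k**4 - 62*k**3 - 63*k**2 + 22*k + 46)/(k**2 + 7*k + 12)
(s_(k+1) − s_k) − t_k = 3**k*(2*k**4 + 12*k**3 + 23*k**2 - k - 14)/(k**2 + 7*k + 12)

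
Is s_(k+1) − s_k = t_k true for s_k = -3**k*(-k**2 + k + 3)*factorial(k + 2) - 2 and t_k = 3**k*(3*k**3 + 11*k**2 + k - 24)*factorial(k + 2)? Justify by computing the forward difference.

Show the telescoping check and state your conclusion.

valid (s_(k+1) − s_k reduces to t_k)

s_(k+1) = -3**(k + 1)*(k - (k + 1)**2 + 4)*factorial(k + 3) - 2
s_(k+1) − s_k = 3**k*(3*k**3 + 11*k**2 + k - 24)*factorial(k + 2)
(s_(k+1) − s_k) − t_k = 0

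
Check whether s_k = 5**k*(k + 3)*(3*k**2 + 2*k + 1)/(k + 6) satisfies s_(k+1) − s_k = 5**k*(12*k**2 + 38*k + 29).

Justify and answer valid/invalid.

Invalid: residual 5**k*(-36*k**3 - 321*k**2 - 765*k - 519)/(k**2 + 13*k + 42) ≠ 0.

s_(k+1) = 5**(k + 1)*(k + 4)*(2*k + 3*(k + 1)**2 + 3)/(k + 7)
s_(k+1) − s_k = 5**k*(12*k**4 + 158*k**3 + 706*k**2 + 1208*k + 699)/(k**2 + 13*k + 42)
(s_(k+1) − s_k) − t_k = 5**k*(-36*k**3 - 321*k**2 - 765*k - 519)/(k**2 + 13*k + 42)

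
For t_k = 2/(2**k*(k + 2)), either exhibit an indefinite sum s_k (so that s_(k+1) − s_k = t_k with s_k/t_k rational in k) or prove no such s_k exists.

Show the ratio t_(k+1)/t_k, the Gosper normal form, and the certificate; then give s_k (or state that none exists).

none (Gosper's algorithm certifies no s_k)

The ratio is (k + 2)/(2*(k + 3)).
Factor: A=k/2 + 1; B=k + 3; C=1.
Set up (k/2 + 1)·f(k+1) − (k + 2)·f(k) − (1) = 0.
d = -1 from the (1,1,0) case.
deg f ≤ -1 is impossible — no certificate.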